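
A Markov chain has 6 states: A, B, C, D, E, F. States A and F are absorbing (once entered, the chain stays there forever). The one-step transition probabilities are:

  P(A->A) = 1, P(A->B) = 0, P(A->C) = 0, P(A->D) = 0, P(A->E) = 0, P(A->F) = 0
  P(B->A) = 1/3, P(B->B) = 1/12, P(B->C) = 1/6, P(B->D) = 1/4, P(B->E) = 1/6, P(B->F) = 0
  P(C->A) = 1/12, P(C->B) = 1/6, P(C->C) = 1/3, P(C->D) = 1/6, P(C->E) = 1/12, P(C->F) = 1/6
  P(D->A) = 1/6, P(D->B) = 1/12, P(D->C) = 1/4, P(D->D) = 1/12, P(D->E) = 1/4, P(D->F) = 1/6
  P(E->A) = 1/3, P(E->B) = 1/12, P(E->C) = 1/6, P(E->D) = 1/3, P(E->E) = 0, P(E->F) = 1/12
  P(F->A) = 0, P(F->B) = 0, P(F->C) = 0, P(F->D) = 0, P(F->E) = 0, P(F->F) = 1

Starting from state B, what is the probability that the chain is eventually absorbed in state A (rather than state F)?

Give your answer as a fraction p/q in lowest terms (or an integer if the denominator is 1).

Let a_i = P(absorbed in A | start in state i).
Boundary conditions: a_A = 1, a_F = 0.
For each transient state i, a_i = sum_j P(i->j) * a_j:
  a_B = 1/3*a_A + 1/12*a_B + 1/6*a_C + 1/4*a_D + 1/6*a_E + 0*a_F
  a_C = 1/12*a_A + 1/6*a_B + 1/3*a_C + 1/6*a_D + 1/12*a_E + 1/6*a_F
  a_D = 1/6*a_A + 1/12*a_B + 1/4*a_C + 1/12*a_D + 1/4*a_E + 1/6*a_F
  a_E = 1/3*a_A + 1/12*a_B + 1/6*a_C + 1/3*a_D + 0*a_E + 1/12*a_F

Substituting a_A = 1 and a_F = 0, rearrange to (I - Q) a = r where r[i] = P(i -> A):
  [11/12, -1/6, -1/4, -1/6] . (a_B, a_C, a_D, a_E) = 1/3
  [-1/6, 2/3, -1/6, -1/12] . (a_B, a_C, a_D, a_E) = 1/12
  [-1/12, -1/4, 11/12, -1/4] . (a_B, a_C, a_D, a_E) = 1/6
  [-1/12, -1/6, -1/3, 1] . (a_B, a_C, a_D, a_E) = 1/3

Solving yields:
  a_B = 5738/7705
  a_C = 835/1541
  a_D = 898/1541
  a_E = 5239/7705

Starting state is B, so the absorption probability is a_B = 5738/7705.

Answer: 5738/7705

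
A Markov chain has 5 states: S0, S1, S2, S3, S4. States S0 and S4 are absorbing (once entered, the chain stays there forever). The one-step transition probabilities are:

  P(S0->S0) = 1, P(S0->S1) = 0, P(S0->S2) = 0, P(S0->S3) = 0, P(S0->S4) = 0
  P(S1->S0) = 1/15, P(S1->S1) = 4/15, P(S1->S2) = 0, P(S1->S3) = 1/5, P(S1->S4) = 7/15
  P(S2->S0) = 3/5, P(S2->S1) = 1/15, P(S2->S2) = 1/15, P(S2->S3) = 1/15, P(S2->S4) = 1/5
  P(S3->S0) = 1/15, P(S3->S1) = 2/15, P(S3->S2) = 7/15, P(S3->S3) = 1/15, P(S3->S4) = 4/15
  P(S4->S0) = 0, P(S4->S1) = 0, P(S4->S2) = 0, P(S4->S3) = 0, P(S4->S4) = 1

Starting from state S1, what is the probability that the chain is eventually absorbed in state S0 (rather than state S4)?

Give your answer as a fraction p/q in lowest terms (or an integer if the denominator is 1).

Answer: 10/47

Derivation:
Let a_i = P(absorbed in S0 | start in state i).
Boundary conditions: a_S0 = 1, a_S4 = 0.
For each transient state i, a_i = sum_j P(i->j) * a_j:
  a_S1 = 1/15*a_S0 + 4/15*a_S1 + 0*a_S2 + 1/5*a_S3 + 7/15*a_S4
  a_S2 = 3/5*a_S0 + 1/15*a_S1 + 1/15*a_S2 + 1/15*a_S3 + 1/5*a_S4
  a_S3 = 1/15*a_S0 + 2/15*a_S1 + 7/15*a_S2 + 1/15*a_S3 + 4/15*a_S4

Substituting a_S0 = 1 and a_S4 = 0, rearrange to (I - Q) a = r where r[i] = P(i -> S0):
  [11/15, 0, -1/5] . (a_S1, a_S2, a_S3) = 1/15
  [-1/15, 14/15, -1/15] . (a_S1, a_S2, a_S3) = 3/5
  [-2/15, -7/15, 14/15] . (a_S1, a_S2, a_S3) = 1/15

Solving yields:
  a_S1 = 10/47
  a_S2 = 227/329
  a_S3 = 21/47

Starting state is S1, so the absorption probability is a_S1 = 10/47.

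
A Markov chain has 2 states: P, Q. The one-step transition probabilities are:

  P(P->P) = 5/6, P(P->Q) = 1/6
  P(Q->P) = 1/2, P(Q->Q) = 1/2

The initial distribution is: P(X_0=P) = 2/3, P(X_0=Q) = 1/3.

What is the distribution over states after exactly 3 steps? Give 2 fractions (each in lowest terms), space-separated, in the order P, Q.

Answer: 121/162 41/162

Derivation:
Propagating the distribution step by step (d_{t+1} = d_t * P):
d_0 = (P=2/3, Q=1/3)
  d_1[P] = 2/3*5/6 + 1/3*1/2 = 13/18
  d_1[Q] = 2/3*1/6 + 1/3*1/2 = 5/18
d_1 = (P=13/18, Q=5/18)
  d_2[P] = 13/18*5/6 + 5/18*1/2 = 20/27
  d_2[Q] = 13/18*1/6 + 5/18*1/2 = 7/27
d_2 = (P=20/27, Q=7/27)
  d_3[P] = 20/27*5/6 + 7/27*1/2 = 121/162
  d_3[Q] = 20/27*1/6 + 7/27*1/2 = 41/162
d_3 = (P=121/162, Q=41/162)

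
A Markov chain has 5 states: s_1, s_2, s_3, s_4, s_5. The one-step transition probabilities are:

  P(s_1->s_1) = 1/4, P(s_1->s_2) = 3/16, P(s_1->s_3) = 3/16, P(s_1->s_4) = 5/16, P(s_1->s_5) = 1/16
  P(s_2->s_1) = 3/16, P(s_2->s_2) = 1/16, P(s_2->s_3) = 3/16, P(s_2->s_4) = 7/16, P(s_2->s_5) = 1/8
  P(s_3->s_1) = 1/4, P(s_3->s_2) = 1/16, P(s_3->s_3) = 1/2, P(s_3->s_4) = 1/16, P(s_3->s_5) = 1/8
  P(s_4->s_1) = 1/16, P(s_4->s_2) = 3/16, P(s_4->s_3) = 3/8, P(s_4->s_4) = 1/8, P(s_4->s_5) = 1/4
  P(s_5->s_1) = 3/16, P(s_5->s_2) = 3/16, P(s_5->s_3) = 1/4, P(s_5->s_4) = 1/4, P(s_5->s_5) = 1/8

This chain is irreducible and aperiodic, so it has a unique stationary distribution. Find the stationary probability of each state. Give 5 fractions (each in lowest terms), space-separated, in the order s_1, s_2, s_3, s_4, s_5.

The stationary distribution satisfies pi = pi * P, i.e.:
  pi_s_1 = 1/4*pi_s_1 + 3/16*pi_s_2 + 1/4*pi_s_3 + 1/16*pi_s_4 + 3/16*pi_s_5
  pi_s_2 = 3/16*pi_s_1 + 1/16*pi_s_2 + 1/16*pi_s_3 + 3/16*pi_s_4 + 3/16*pi_s_5
  pi_s_3 = 3/16*pi_s_1 + 3/16*pi_s_2 + 1/2*pi_s_3 + 3/8*pi_s_4 + 1/4*pi_s_5
  pi_s_4 = 5/16*pi_s_1 + 7/16*pi_s_2 + 1/16*pi_s_3 + 1/8*pi_s_4 + 1/4*pi_s_5
  pi_s_5 = 1/16*pi_s_1 + 1/8*pi_s_2 + 1/8*pi_s_3 + 1/4*pi_s_4 + 1/8*pi_s_5
with normalization: pi_s_1 + pi_s_2 + pi_s_3 + pi_s_4 + pi_s_5 = 1.

Using the first 4 balance equations plus normalization, the linear system A*pi = b is:
  [-3/4, 3/16, 1/4, 1/16, 3/16] . pi = 0
  [3/16, -15/16, 1/16, 3/16, 3/16] . pi = 0
  [3/16, 3/16, -1/2, 3/8, 1/4] . pi = 0
  [5/16, 7/16, 1/16, -7/8, 1/4] . pi = 0
  [1, 1, 1, 1, 1] . pi = 1

Solving yields:
  pi_s_1 = 5927/30208
  pi_s_2 = 487/3776
  pi_s_3 = 1281/3776
  pi_s_4 = 11967/60416
  pi_s_5 = 8307/60416

Verification (pi * P):
  5927/30208*1/4 + 487/3776*3/16 + 1281/3776*1/4 + 11967/60416*1/16 + 8307/60416*3/16 = 5927/30208 = pi_s_1  (ok)
  5927/30208*3/16 + 487/3776*1/16 + 1281/3776*1/16 + 11967/60416*3/16 + 8307/60416*3/16 = 487/3776 = pi_s_2  (ok)
  5927/30208*3/16 + 487/3776*3/16 + 1281/3776*1/2 + 11967/60416*3/8 + 8307/60416*1/4 = 1281/3776 = pi_s_3  (ok)
  5927/30208*5/16 + 487/3776*7/16 + 1281/3776*1/16 + 11967/60416*1/8 + 8307/60416*1/4 = 11967/60416 = pi_s_4  (ok)
  5927/30208*1/16 + 487/3776*1/8 + 1281/3776*1/8 + 11967/60416*1/4 + 8307/60416*1/8 = 8307/60416 = pi_s_5  (ok)

Answer: 5927/30208 487/3776 1281/3776 11967/60416 8307/60416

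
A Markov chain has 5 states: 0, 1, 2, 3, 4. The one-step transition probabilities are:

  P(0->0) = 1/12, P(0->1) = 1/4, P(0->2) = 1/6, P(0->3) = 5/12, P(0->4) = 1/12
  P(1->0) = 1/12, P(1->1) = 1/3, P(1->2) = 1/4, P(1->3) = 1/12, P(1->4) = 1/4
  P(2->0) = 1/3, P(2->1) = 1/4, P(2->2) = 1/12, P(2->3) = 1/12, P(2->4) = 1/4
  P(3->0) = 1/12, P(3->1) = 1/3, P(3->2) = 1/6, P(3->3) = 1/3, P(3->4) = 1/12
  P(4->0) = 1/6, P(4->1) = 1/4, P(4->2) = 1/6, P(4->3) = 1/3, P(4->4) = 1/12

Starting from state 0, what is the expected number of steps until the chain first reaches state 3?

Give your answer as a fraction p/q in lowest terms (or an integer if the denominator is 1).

Answer: 20592/5237

Derivation:
Let h_i = expected steps to first reach 3 from state i.
Boundary: h_3 = 0.
First-step equations for the other states:
  h_0 = 1 + 1/12*h_0 + 1/4*h_1 + 1/6*h_2 + 5/12*h_3 + 1/12*h_4
  h_1 = 1 + 1/12*h_0 + 1/3*h_1 + 1/4*h_2 + 1/12*h_3 + 1/4*h_4
  h_2 = 1 + 1/3*h_0 + 1/4*h_1 + 1/12*h_2 + 1/12*h_3 + 1/4*h_4
  h_4 = 1 + 1/6*h_0 + 1/4*h_1 + 1/6*h_2 + 1/3*h_3 + 1/12*h_4

Substituting h_3 = 0 and rearranging gives the linear system (I - Q) h = 1:
  [11/12, -1/4, -1/6, -1/12] . (h_0, h_1, h_2, h_4) = 1
  [-1/12, 2/3, -1/4, -1/4] . (h_0, h_1, h_2, h_4) = 1
  [-1/3, -1/4, 11/12, -1/4] . (h_0, h_1, h_2, h_4) = 1
  [-1/6, -1/4, -1/6, 11/12] . (h_0, h_1, h_2, h_4) = 1

Solving yields:
  h_0 = 20592/5237
  h_1 = 28992/5237
  h_2 = 27192/5237
  h_4 = 22308/5237

Starting state is 0, so the expected hitting time is h_0 = 20592/5237.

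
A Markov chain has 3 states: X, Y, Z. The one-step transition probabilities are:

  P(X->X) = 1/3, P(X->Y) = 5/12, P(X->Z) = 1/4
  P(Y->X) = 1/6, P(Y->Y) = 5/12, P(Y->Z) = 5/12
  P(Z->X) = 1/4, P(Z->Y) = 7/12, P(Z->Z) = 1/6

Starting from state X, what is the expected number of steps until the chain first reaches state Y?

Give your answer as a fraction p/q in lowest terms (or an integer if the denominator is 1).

Let h_i = expected steps to first reach Y from state i.
Boundary: h_Y = 0.
First-step equations for the other states:
  h_X = 1 + 1/3*h_X + 5/12*h_Y + 1/4*h_Z
  h_Z = 1 + 1/4*h_X + 7/12*h_Y + 1/6*h_Z

Substituting h_Y = 0 and rearranging gives the linear system (I - Q) h = 1:
  [2/3, -1/4] . (h_X, h_Z) = 1
  [-1/4, 5/6] . (h_X, h_Z) = 1

Solving yields:
  h_X = 156/71
  h_Z = 132/71

Starting state is X, so the expected hitting time is h_X = 156/71.

Answer: 156/71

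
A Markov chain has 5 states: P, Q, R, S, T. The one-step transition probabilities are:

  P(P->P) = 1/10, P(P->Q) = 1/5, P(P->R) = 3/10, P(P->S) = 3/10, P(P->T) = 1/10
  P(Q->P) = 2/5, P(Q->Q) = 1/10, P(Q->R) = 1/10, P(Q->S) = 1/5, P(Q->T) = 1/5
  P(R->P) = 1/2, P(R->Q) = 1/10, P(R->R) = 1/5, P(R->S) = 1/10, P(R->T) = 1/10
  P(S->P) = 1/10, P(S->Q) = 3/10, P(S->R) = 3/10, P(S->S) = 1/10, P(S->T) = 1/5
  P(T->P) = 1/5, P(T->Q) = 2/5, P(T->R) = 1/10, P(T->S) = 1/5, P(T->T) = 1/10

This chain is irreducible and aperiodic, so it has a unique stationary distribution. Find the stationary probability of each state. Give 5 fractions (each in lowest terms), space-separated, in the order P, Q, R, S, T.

The stationary distribution satisfies pi = pi * P, i.e.:
  pi_P = 1/10*pi_P + 2/5*pi_Q + 1/2*pi_R + 1/10*pi_S + 1/5*pi_T
  pi_Q = 1/5*pi_P + 1/10*pi_Q + 1/10*pi_R + 3/10*pi_S + 2/5*pi_T
  pi_R = 3/10*pi_P + 1/10*pi_Q + 1/5*pi_R + 3/10*pi_S + 1/10*pi_T
  pi_S = 3/10*pi_P + 1/5*pi_Q + 1/10*pi_R + 1/10*pi_S + 1/5*pi_T
  pi_T = 1/10*pi_P + 1/5*pi_Q + 1/10*pi_R + 1/5*pi_S + 1/10*pi_T
with normalization: pi_P + pi_Q + pi_R + pi_S + pi_T = 1.

Using the first 4 balance equations plus normalization, the linear system A*pi = b is:
  [-9/10, 2/5, 1/2, 1/10, 1/5] . pi = 0
  [1/5, -9/10, 1/10, 3/10, 2/5] . pi = 0
  [3/10, 1/10, -4/5, 3/10, 1/10] . pi = 0
  [3/10, 1/5, 1/10, -9/10, 1/5] . pi = 0
  [1, 1, 1, 1, 1] . pi = 1

Solving yields:
  pi_P = 1837/7080
  pi_Q = 1451/7080
  pi_R = 62/295
  pi_S = 1319/7080
  pi_T = 197/1416

Verification (pi * P):
  1837/7080*1/10 + 1451/7080*2/5 + 62/295*1/2 + 1319/7080*1/10 + 197/1416*1/5 = 1837/7080 = pi_P  (ok)
  1837/7080*1/5 + 1451/7080*1/10 + 62/295*1/10 + 1319/7080*3/10 + 197/1416*2/5 = 1451/7080 = pi_Q  (ok)
  1837/7080*3/10 + 1451/7080*1/10 + 62/295*1/5 + 1319/7080*3/10 + 197/1416*1/10 = 62/295 = pi_R  (ok)
  1837/7080*3/10 + 1451/7080*1/5 + 62/295*1/10 + 1319/7080*1/10 + 197/1416*1/5 = 1319/7080 = pi_S  (ok)
  1837/7080*1/10 + 1451/7080*1/5 + 62/295*1/10 + 1319/7080*1/5 + 197/1416*1/10 = 197/1416 = pi_T  (ok)

Answer: 1837/7080 1451/7080 62/295 1319/7080 197/1416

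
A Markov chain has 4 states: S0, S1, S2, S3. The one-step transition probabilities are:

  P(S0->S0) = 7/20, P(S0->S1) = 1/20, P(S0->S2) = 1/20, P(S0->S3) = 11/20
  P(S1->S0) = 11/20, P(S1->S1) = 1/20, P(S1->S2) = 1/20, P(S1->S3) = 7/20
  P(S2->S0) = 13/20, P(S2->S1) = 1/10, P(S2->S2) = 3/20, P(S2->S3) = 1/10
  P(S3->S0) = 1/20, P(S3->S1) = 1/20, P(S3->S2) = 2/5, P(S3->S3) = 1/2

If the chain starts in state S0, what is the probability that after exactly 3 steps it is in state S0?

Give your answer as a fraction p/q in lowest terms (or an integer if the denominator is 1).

Answer: 1151/4000

Derivation:
Computing P^3 by repeated multiplication:
P^1 =
  S0: [7/20, 1/20, 1/20, 11/20]
  S1: [11/20, 1/20, 1/20, 7/20]
  S2: [13/20, 1/10, 3/20, 1/10]
  S3: [1/20, 1/20, 2/5, 1/2]
P^2 =
  S0: [21/100, 21/400, 99/400, 49/100]
  S1: [27/100, 21/400, 71/400, 1/2]
  S2: [77/200, 23/400, 1/10, 183/400]
  S3: [33/100, 7/100, 53/200, 67/200]
P^3 =
  S0: [1151/4000, 499/8000, 197/800, 3229/8000]
  S1: [211/800, 471/8000, 971/4000, 3477/8000]
  S2: [1017/4000, 11/200, 1761/8000, 753/1600]
  S3: [343/1000, 253/4000, 31/160, 2/5]

(P^3)[S0 -> S0] = 1151/4000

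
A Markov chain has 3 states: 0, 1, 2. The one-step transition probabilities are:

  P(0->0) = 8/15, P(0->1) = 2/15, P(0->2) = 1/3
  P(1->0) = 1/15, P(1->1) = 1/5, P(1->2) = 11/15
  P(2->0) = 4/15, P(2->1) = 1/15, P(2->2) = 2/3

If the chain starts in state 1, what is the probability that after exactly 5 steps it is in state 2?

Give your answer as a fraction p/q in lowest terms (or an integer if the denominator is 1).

Answer: 427607/759375

Derivation:
Computing P^5 by repeated multiplication:
P^1 =
  0: [8/15, 2/15, 1/3]
  1: [1/15, 1/5, 11/15]
  2: [4/15, 1/15, 2/3]
P^2 =
  0: [86/225, 3/25, 112/225]
  1: [11/45, 22/225, 148/225]
  2: [73/225, 7/75, 131/225]
P^3 =
  0: [1163/3375, 73/675, 1847/3375]
  1: [1054/3375, 12/125, 1997/3375]
  2: [1129/3375, 68/675, 1906/3375]
P^4 =
  0: [17057/50625, 1756/16875, 1132/2025]
  1: [16744/50625, 5077/50625, 28804/50625]
  2: [16996/50625, 64/625, 5689/10125]
P^5 =
  0: [254924/759375, 78218/759375, 426233/759375]
  1: [50849/151875, 25841/253125, 427607/759375]
  2: [254932/759375, 77989/759375, 426454/759375]

(P^5)[1 -> 2] = 427607/759375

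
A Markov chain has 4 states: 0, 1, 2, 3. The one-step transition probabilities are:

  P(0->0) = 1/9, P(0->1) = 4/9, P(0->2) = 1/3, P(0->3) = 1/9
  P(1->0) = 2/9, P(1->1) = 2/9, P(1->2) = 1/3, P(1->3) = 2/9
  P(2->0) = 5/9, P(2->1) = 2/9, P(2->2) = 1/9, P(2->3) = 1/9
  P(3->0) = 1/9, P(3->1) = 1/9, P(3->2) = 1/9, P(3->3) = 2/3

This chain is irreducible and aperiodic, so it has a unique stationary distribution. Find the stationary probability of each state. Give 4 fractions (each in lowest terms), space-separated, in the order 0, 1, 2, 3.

Answer: 40/171 41/171 37/171 53/171

Derivation:
The stationary distribution satisfies pi = pi * P, i.e.:
  pi_0 = 1/9*pi_0 + 2/9*pi_1 + 5/9*pi_2 + 1/9*pi_3
  pi_1 = 4/9*pi_0 + 2/9*pi_1 + 2/9*pi_2 + 1/9*pi_3
  pi_2 = 1/3*pi_0 + 1/3*pi_1 + 1/9*pi_2 + 1/9*pi_3
  pi_3 = 1/9*pi_0 + 2/9*pi_1 + 1/9*pi_2 + 2/3*pi_3
with normalization: pi_0 + pi_1 + pi_2 + pi_3 = 1.

Using the first 3 balance equations plus normalization, the linear system A*pi = b is:
  [-8/9, 2/9, 5/9, 1/9] . pi = 0
  [4/9, -7/9, 2/9, 1/9] . pi = 0
  [1/3, 1/3, -8/9, 1/9] . pi = 0
  [1, 1, 1, 1] . pi = 1

Solving yields:
  pi_0 = 40/171
  pi_1 = 41/171
  pi_2 = 37/171
  pi_3 = 53/171

Verification (pi * P):
  40/171*1/9 + 41/171*2/9 + 37/171*5/9 + 53/171*1/9 = 40/171 = pi_0  (ok)
  40/171*4/9 + 41/171*2/9 + 37/171*2/9 + 53/171*1/9 = 41/171 = pi_1  (ok)
  40/171*1/3 + 41/171*1/3 + 37/171*1/9 + 53/171*1/9 = 37/171 = pi_2  (ok)
  40/171*1/9 + 41/171*2/9 + 37/171*1/9 + 53/171*2/3 = 53/171 = pi_3  (ok)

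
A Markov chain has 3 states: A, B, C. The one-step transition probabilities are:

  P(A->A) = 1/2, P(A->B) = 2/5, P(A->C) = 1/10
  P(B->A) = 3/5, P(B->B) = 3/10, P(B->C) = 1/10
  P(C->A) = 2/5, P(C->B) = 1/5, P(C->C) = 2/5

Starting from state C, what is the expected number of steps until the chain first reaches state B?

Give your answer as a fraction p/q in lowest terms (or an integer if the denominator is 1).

Answer: 45/13

Derivation:
Let h_i = expected steps to first reach B from state i.
Boundary: h_B = 0.
First-step equations for the other states:
  h_A = 1 + 1/2*h_A + 2/5*h_B + 1/10*h_C
  h_C = 1 + 2/5*h_A + 1/5*h_B + 2/5*h_C

Substituting h_B = 0 and rearranging gives the linear system (I - Q) h = 1:
  [1/2, -1/10] . (h_A, h_C) = 1
  [-2/5, 3/5] . (h_A, h_C) = 1

Solving yields:
  h_A = 35/13
  h_C = 45/13

Starting state is C, so the expected hitting time is h_C = 45/13.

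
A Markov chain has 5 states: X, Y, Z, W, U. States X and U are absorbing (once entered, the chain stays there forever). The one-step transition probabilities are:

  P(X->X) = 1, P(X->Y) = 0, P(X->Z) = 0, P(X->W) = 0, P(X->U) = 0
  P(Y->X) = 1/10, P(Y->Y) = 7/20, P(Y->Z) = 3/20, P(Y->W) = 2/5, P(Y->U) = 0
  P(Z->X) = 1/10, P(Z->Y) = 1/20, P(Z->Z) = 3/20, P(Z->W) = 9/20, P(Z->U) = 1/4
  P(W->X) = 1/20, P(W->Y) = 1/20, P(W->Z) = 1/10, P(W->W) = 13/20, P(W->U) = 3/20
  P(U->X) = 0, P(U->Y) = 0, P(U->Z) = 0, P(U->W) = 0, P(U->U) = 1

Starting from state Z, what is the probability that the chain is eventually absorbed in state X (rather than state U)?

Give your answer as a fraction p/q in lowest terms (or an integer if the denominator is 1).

Let a_i = P(absorbed in X | start in state i).
Boundary conditions: a_X = 1, a_U = 0.
For each transient state i, a_i = sum_j P(i->j) * a_j:
  a_Y = 1/10*a_X + 7/20*a_Y + 3/20*a_Z + 2/5*a_W + 0*a_U
  a_Z = 1/10*a_X + 1/20*a_Y + 3/20*a_Z + 9/20*a_W + 1/4*a_U
  a_W = 1/20*a_X + 1/20*a_Y + 1/10*a_Z + 13/20*a_W + 3/20*a_U

Substituting a_X = 1 and a_U = 0, rearrange to (I - Q) a = r where r[i] = P(i -> X):
  [13/20, -3/20, -2/5] . (a_Y, a_Z, a_W) = 1/10
  [-1/20, 17/20, -9/20] . (a_Y, a_Z, a_W) = 1/10
  [-1/20, -1/10, 7/20] . (a_Y, a_Z, a_W) = 1/20

Solving yields:
  a_Y = 439/1113
  a_Z = 323/1113
  a_W = 314/1113

Starting state is Z, so the absorption probability is a_Z = 323/1113.

Answer: 323/1113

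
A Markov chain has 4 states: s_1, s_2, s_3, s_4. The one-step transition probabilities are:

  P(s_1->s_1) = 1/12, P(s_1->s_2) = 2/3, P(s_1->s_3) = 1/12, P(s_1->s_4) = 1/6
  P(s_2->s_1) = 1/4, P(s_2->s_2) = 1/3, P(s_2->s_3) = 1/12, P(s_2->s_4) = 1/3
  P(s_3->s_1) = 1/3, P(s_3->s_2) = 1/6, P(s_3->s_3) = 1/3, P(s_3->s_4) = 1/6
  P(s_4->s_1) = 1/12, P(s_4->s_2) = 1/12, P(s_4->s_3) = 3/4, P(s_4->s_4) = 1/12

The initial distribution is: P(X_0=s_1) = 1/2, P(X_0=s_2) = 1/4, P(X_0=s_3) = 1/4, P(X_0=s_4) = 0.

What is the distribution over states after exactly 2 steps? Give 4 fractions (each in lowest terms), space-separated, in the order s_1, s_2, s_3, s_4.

Propagating the distribution step by step (d_{t+1} = d_t * P):
d_0 = (s_1=1/2, s_2=1/4, s_3=1/4, s_4=0)
  d_1[s_1] = 1/2*1/12 + 1/4*1/4 + 1/4*1/3 + 0*1/12 = 3/16
  d_1[s_2] = 1/2*2/3 + 1/4*1/3 + 1/4*1/6 + 0*1/12 = 11/24
  d_1[s_3] = 1/2*1/12 + 1/4*1/12 + 1/4*1/3 + 0*3/4 = 7/48
  d_1[s_4] = 1/2*1/6 + 1/4*1/3 + 1/4*1/6 + 0*1/12 = 5/24
d_1 = (s_1=3/16, s_2=11/24, s_3=7/48, s_4=5/24)
  d_2[s_1] = 3/16*1/12 + 11/24*1/4 + 7/48*1/3 + 5/24*1/12 = 113/576
  d_2[s_2] = 3/16*2/3 + 11/24*1/3 + 7/48*1/6 + 5/24*1/12 = 23/72
  d_2[s_3] = 3/16*1/12 + 11/24*1/12 + 7/48*1/3 + 5/24*3/4 = 149/576
  d_2[s_4] = 3/16*1/6 + 11/24*1/3 + 7/48*1/6 + 5/24*1/12 = 65/288
d_2 = (s_1=113/576, s_2=23/72, s_3=149/576, s_4=65/288)

Answer: 113/576 23/72 149/576 65/288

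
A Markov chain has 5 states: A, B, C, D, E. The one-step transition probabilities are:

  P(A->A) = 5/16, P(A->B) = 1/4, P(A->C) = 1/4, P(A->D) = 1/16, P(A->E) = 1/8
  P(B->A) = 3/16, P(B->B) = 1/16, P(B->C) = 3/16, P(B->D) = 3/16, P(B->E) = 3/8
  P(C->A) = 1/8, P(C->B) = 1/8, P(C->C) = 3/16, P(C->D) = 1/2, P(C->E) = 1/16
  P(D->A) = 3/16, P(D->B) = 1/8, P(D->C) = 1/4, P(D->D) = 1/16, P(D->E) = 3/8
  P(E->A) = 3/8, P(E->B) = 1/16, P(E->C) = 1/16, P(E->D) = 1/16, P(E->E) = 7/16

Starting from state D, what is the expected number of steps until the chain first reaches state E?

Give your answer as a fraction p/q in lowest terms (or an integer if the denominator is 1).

Answer: 10784/2745

Derivation:
Let h_i = expected steps to first reach E from state i.
Boundary: h_E = 0.
First-step equations for the other states:
  h_A = 1 + 5/16*h_A + 1/4*h_B + 1/4*h_C + 1/16*h_D + 1/8*h_E
  h_B = 1 + 3/16*h_A + 1/16*h_B + 3/16*h_C + 3/16*h_D + 3/8*h_E
  h_C = 1 + 1/8*h_A + 1/8*h_B + 3/16*h_C + 1/2*h_D + 1/16*h_E
  h_D = 1 + 3/16*h_A + 1/8*h_B + 1/4*h_C + 1/16*h_D + 3/8*h_E

Substituting h_E = 0 and rearranging gives the linear system (I - Q) h = 1:
  [11/16, -1/4, -1/4, -1/16] . (h_A, h_B, h_C, h_D) = 1
  [-3/16, 15/16, -3/16, -3/16] . (h_A, h_B, h_C, h_D) = 1
  [-1/8, -1/8, 13/16, -1/2] . (h_A, h_B, h_C, h_D) = 1
  [-3/16, -1/8, -1/4, 15/16] . (h_A, h_B, h_C, h_D) = 1

Solving yields:
  h_A = 2768/549
  h_B = 3536/915
  h_C = 4592/915
  h_D = 10784/2745

Starting state is D, so the expected hitting time is h_D = 10784/2745.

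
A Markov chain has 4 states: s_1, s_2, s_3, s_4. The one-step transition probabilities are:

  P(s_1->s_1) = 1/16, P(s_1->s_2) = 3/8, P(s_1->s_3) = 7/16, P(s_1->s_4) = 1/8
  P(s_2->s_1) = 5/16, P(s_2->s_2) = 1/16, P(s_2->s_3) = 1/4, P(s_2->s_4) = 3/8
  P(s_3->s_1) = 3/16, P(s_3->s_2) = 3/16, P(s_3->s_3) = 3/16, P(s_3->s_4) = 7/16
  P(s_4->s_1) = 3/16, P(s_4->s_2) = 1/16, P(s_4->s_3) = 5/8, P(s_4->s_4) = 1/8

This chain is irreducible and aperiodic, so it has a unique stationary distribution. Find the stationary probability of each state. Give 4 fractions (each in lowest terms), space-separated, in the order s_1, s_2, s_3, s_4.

Answer: 613/3311 1101/6622 1216/3311 1863/6622

Derivation:
The stationary distribution satisfies pi = pi * P, i.e.:
  pi_s_1 = 1/16*pi_s_1 + 5/16*pi_s_2 + 3/16*pi_s_3 + 3/16*pi_s_4
  pi_s_2 = 3/8*pi_s_1 + 1/16*pi_s_2 + 3/16*pi_s_3 + 1/16*pi_s_4
  pi_s_3 = 7/16*pi_s_1 + 1/4*pi_s_2 + 3/16*pi_s_3 + 5/8*pi_s_4
  pi_s_4 = 1/8*pi_s_1 + 3/8*pi_s_2 + 7/16*pi_s_3 + 1/8*pi_s_4
with normalization: pi_s_1 + pi_s_2 + pi_s_3 + pi_s_4 = 1.

Using the first 3 balance equations plus normalization, the linear system A*pi = b is:
  [-15/16, 5/16, 3/16, 3/16] . pi = 0
  [3/8, -15/16, 3/16, 1/16] . pi = 0
  [7/16, 1/4, -13/16, 5/8] . pi = 0
  [1, 1, 1, 1] . pi = 1

Solving yields:
  pi_s_1 = 613/3311
  pi_s_2 = 1101/6622
  pi_s_3 = 1216/3311
  pi_s_4 = 1863/6622

Verification (pi * P):
  613/3311*1/16 + 1101/6622*5/16 + 1216/3311*3/16 + 1863/6622*3/16 = 613/3311 = pi_s_1  (ok)
  613/3311*3/8 + 1101/6622*1/16 + 1216/3311*3/16 + 1863/6622*1/16 = 1101/6622 = pi_s_2  (ok)
  613/3311*7/16 + 1101/6622*1/4 + 1216/3311*3/16 + 1863/6622*5/8 = 1216/3311 = pi_s_3  (ok)
  613/3311*1/8 + 1101/6622*3/8 + 1216/3311*7/16 + 1863/6622*1/8 = 1863/6622 = pi_s_4  (ok)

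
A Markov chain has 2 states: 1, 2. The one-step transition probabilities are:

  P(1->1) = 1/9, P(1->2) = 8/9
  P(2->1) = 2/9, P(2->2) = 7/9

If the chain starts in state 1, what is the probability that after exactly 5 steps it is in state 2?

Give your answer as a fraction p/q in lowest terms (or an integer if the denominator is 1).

Answer: 47240/59049

Derivation:
Computing P^5 by repeated multiplication:
P^1 =
  1: [1/9, 8/9]
  2: [2/9, 7/9]
P^2 =
  1: [17/81, 64/81]
  2: [16/81, 65/81]
P^3 =
  1: [145/729, 584/729]
  2: [146/729, 583/729]
P^4 =
  1: [1313/6561, 5248/6561]
  2: [1312/6561, 5249/6561]
P^5 =
  1: [11809/59049, 47240/59049]
  2: [11810/59049, 47239/59049]

(P^5)[1 -> 2] = 47240/59049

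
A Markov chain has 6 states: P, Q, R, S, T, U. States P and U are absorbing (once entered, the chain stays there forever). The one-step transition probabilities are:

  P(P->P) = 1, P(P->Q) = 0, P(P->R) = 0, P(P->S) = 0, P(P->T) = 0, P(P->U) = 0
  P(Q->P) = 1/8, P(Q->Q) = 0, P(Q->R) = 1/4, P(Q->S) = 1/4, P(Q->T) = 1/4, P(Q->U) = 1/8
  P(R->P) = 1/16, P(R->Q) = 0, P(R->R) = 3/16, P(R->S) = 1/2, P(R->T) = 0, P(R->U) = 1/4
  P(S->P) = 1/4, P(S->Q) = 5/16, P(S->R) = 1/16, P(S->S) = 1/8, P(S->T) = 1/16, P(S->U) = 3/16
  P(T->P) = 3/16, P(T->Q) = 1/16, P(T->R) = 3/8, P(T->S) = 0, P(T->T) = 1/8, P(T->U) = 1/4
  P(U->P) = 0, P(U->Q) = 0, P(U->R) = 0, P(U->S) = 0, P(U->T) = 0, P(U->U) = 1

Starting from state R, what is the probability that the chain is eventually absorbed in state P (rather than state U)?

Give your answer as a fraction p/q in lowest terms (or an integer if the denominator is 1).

Answer: 2959/7647

Derivation:
Let a_i = P(absorbed in P | start in state i).
Boundary conditions: a_P = 1, a_U = 0.
For each transient state i, a_i = sum_j P(i->j) * a_j:
  a_Q = 1/8*a_P + 0*a_Q + 1/4*a_R + 1/4*a_S + 1/4*a_T + 1/8*a_U
  a_R = 1/16*a_P + 0*a_Q + 3/16*a_R + 1/2*a_S + 0*a_T + 1/4*a_U
  a_S = 1/4*a_P + 5/16*a_Q + 1/16*a_R + 1/8*a_S + 1/16*a_T + 3/16*a_U
  a_T = 3/16*a_P + 1/16*a_Q + 3/8*a_R + 0*a_S + 1/8*a_T + 1/4*a_U

Substituting a_P = 1 and a_U = 0, rearrange to (I - Q) a = r where r[i] = P(i -> P):
  [1, -1/4, -1/4, -1/4] . (a_Q, a_R, a_S, a_T) = 1/8
  [0, 13/16, -1/2, 0] . (a_Q, a_R, a_S, a_T) = 1/16
  [-5/16, -1/16, 7/8, -1/16] . (a_Q, a_R, a_S, a_T) = 1/4
  [-1/16, -3/8, 0, 7/8] . (a_Q, a_R, a_S, a_T) = 3/16

Solving yields:
  a_Q = 1149/2549
  a_R = 2959/7647
  a_S = 7705/15294
  a_T = 1051/2549

Starting state is R, so the absorption probability is a_R = 2959/7647.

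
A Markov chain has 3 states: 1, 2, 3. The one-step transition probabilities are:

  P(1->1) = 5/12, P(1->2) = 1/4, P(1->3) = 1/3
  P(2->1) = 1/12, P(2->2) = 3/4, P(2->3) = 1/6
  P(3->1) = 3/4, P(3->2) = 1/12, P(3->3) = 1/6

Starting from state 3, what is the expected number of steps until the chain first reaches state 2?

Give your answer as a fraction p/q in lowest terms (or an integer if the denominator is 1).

Answer: 96/17

Derivation:
Let h_i = expected steps to first reach 2 from state i.
Boundary: h_2 = 0.
First-step equations for the other states:
  h_1 = 1 + 5/12*h_1 + 1/4*h_2 + 1/3*h_3
  h_3 = 1 + 3/4*h_1 + 1/12*h_2 + 1/6*h_3

Substituting h_2 = 0 and rearranging gives the linear system (I - Q) h = 1:
  [7/12, -1/3] . (h_1, h_3) = 1
  [-3/4, 5/6] . (h_1, h_3) = 1

Solving yields:
  h_1 = 84/17
  h_3 = 96/17

Starting state is 3, so the expected hitting time is h_3 = 96/17.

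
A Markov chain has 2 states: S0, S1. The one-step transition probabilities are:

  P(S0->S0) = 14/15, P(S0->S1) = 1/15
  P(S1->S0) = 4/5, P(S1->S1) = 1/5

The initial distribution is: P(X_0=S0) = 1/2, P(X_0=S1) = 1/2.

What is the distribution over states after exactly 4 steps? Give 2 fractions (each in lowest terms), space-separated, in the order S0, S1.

Propagating the distribution step by step (d_{t+1} = d_t * P):
d_0 = (S0=1/2, S1=1/2)
  d_1[S0] = 1/2*14/15 + 1/2*4/5 = 13/15
  d_1[S1] = 1/2*1/15 + 1/2*1/5 = 2/15
d_1 = (S0=13/15, S1=2/15)
  d_2[S0] = 13/15*14/15 + 2/15*4/5 = 206/225
  d_2[S1] = 13/15*1/15 + 2/15*1/5 = 19/225
d_2 = (S0=206/225, S1=19/225)
  d_3[S0] = 206/225*14/15 + 19/225*4/5 = 3112/3375
  d_3[S1] = 206/225*1/15 + 19/225*1/5 = 263/3375
d_3 = (S0=3112/3375, S1=263/3375)
  d_4[S0] = 3112/3375*14/15 + 263/3375*4/5 = 46724/50625
  d_4[S1] = 3112/3375*1/15 + 263/3375*1/5 = 3901/50625
d_4 = (S0=46724/50625, S1=3901/50625)

Answer: 46724/50625 3901/50625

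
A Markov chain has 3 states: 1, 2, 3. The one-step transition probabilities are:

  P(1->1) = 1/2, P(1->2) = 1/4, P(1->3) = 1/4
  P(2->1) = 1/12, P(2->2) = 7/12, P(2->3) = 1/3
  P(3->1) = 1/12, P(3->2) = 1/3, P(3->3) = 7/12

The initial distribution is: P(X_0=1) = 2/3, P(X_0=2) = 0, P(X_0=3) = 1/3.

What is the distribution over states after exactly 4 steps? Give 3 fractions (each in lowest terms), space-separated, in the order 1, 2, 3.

Answer: 9869/62208 26129/62208 13105/31104

Derivation:
Propagating the distribution step by step (d_{t+1} = d_t * P):
d_0 = (1=2/3, 2=0, 3=1/3)
  d_1[1] = 2/3*1/2 + 0*1/12 + 1/3*1/12 = 13/36
  d_1[2] = 2/3*1/4 + 0*7/12 + 1/3*1/3 = 5/18
  d_1[3] = 2/3*1/4 + 0*1/3 + 1/3*7/12 = 13/36
d_1 = (1=13/36, 2=5/18, 3=13/36)
  d_2[1] = 13/36*1/2 + 5/18*1/12 + 13/36*1/12 = 101/432
  d_2[2] = 13/36*1/4 + 5/18*7/12 + 13/36*1/3 = 161/432
  d_2[3] = 13/36*1/4 + 5/18*1/3 + 13/36*7/12 = 85/216
d_2 = (1=101/432, 2=161/432, 3=85/216)
  d_3[1] = 101/432*1/2 + 161/432*1/12 + 85/216*1/12 = 937/5184
  d_3[2] = 101/432*1/4 + 161/432*7/12 + 85/216*1/3 = 1055/2592
  d_3[3] = 101/432*1/4 + 161/432*1/3 + 85/216*7/12 = 2137/5184
d_3 = (1=937/5184, 2=1055/2592, 3=2137/5184)
  d_4[1] = 937/5184*1/2 + 1055/2592*1/12 + 2137/5184*1/12 = 9869/62208
  d_4[2] = 937/5184*1/4 + 1055/2592*7/12 + 2137/5184*1/3 = 26129/62208
  d_4[3] = 937/5184*1/4 + 1055/2592*1/3 + 2137/5184*7/12 = 13105/31104
d_4 = (1=9869/62208, 2=26129/62208, 3=13105/31104)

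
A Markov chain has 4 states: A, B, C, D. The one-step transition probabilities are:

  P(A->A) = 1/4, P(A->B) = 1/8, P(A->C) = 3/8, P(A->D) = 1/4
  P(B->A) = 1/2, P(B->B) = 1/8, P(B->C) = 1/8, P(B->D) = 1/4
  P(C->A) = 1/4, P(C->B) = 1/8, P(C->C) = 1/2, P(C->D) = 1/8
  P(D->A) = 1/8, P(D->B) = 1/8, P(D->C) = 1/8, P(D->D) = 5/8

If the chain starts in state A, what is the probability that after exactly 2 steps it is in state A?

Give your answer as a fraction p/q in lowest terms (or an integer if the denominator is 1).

Answer: 1/4

Derivation:
Computing P^2 by repeated multiplication:
P^1 =
  A: [1/4, 1/8, 3/8, 1/4]
  B: [1/2, 1/8, 1/8, 1/4]
  C: [1/4, 1/8, 1/2, 1/8]
  D: [1/8, 1/8, 1/8, 5/8]
P^2 =
  A: [1/4, 1/8, 21/64, 19/64]
  B: [1/4, 1/8, 19/64, 21/64]
  C: [17/64, 1/8, 3/8, 15/64]
  D: [13/64, 1/8, 13/64, 15/32]

(P^2)[A -> A] = 1/4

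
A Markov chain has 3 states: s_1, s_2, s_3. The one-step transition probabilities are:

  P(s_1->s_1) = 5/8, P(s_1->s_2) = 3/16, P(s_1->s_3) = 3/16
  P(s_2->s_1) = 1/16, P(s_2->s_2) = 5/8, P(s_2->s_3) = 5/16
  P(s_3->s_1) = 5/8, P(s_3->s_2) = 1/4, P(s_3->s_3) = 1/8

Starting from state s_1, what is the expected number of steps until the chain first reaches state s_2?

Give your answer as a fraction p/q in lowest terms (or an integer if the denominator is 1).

Let h_i = expected steps to first reach s_2 from state i.
Boundary: h_s_2 = 0.
First-step equations for the other states:
  h_s_1 = 1 + 5/8*h_s_1 + 3/16*h_s_2 + 3/16*h_s_3
  h_s_3 = 1 + 5/8*h_s_1 + 1/4*h_s_2 + 1/8*h_s_3

Substituting h_s_2 = 0 and rearranging gives the linear system (I - Q) h = 1:
  [3/8, -3/16] . (h_s_1, h_s_3) = 1
  [-5/8, 7/8] . (h_s_1, h_s_3) = 1

Solving yields:
  h_s_1 = 136/27
  h_s_3 = 128/27

Starting state is s_1, so the expected hitting time is h_s_1 = 136/27.

Answer: 136/27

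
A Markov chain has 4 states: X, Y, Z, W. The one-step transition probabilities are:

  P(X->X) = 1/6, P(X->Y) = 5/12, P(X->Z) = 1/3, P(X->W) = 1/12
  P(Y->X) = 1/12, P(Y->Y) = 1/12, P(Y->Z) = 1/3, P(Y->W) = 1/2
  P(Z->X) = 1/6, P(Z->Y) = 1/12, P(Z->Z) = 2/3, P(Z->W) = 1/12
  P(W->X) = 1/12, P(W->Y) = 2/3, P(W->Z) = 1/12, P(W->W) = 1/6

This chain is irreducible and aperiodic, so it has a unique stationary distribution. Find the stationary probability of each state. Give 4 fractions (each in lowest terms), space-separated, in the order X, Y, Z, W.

The stationary distribution satisfies pi = pi * P, i.e.:
  pi_X = 1/6*pi_X + 1/12*pi_Y + 1/6*pi_Z + 1/12*pi_W
  pi_Y = 5/12*pi_X + 1/12*pi_Y + 1/12*pi_Z + 2/3*pi_W
  pi_Z = 1/3*pi_X + 1/3*pi_Y + 2/3*pi_Z + 1/12*pi_W
  pi_W = 1/12*pi_X + 1/2*pi_Y + 1/12*pi_Z + 1/6*pi_W
with normalization: pi_X + pi_Y + pi_Z + pi_W = 1.

Using the first 3 balance equations plus normalization, the linear system A*pi = b is:
  [-5/6, 1/12, 1/6, 1/12] . pi = 0
  [5/12, -11/12, 1/12, 2/3] . pi = 0
  [1/3, 1/3, -1/3, 1/12] . pi = 0
  [1, 1, 1, 1] . pi = 1

Solving yields:
  pi_X = 159/1228
  pi_Y = 75/307
  pi_Z = 521/1228
  pi_W = 62/307

Verification (pi * P):
  159/1228*1/6 + 75/307*1/12 + 521/1228*1/6 + 62/307*1/12 = 159/1228 = pi_X  (ok)
  159/1228*5/12 + 75/307*1/12 + 521/1228*1/12 + 62/307*2/3 = 75/307 = pi_Y  (ok)
  159/1228*1/3 + 75/307*1/3 + 521/1228*2/3 + 62/307*1/12 = 521/1228 = pi_Z  (ok)
  159/1228*1/12 + 75/307*1/2 + 521/1228*1/12 + 62/307*1/6 = 62/307 = pi_W  (ok)

Answer: 159/1228 75/307 521/1228 62/307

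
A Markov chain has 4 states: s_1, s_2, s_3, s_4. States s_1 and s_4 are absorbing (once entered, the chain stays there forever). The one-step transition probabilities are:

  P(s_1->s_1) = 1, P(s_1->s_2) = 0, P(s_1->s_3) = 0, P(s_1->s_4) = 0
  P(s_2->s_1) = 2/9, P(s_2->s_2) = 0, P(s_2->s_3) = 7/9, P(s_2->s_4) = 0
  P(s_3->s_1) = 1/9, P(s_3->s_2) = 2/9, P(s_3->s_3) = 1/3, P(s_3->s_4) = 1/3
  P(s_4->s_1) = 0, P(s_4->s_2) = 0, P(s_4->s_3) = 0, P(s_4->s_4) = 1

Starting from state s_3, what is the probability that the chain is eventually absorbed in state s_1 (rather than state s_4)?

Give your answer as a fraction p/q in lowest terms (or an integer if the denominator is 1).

Answer: 13/40

Derivation:
Let a_i = P(absorbed in s_1 | start in state i).
Boundary conditions: a_s_1 = 1, a_s_4 = 0.
For each transient state i, a_i = sum_j P(i->j) * a_j:
  a_s_2 = 2/9*a_s_1 + 0*a_s_2 + 7/9*a_s_3 + 0*a_s_4
  a_s_3 = 1/9*a_s_1 + 2/9*a_s_2 + 1/3*a_s_3 + 1/3*a_s_4

Substituting a_s_1 = 1 and a_s_4 = 0, rearrange to (I - Q) a = r where r[i] = P(i -> s_1):
  [1, -7/9] . (a_s_2, a_s_3) = 2/9
  [-2/9, 2/3] . (a_s_2, a_s_3) = 1/9

Solving yields:
  a_s_2 = 19/40
  a_s_3 = 13/40

Starting state is s_3, so the absorption probability is a_s_3 = 13/40.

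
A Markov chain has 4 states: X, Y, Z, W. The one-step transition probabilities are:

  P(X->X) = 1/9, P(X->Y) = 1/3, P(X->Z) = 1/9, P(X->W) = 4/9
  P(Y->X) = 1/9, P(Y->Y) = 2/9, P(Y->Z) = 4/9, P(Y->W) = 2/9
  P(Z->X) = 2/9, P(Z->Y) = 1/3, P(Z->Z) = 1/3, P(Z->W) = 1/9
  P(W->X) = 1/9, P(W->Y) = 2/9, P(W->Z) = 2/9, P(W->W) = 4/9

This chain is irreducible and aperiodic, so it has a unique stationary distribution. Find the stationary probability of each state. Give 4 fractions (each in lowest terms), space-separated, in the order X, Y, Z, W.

Answer: 92/637 173/637 191/637 181/637

Derivation:
The stationary distribution satisfies pi = pi * P, i.e.:
  pi_X = 1/9*pi_X + 1/9*pi_Y + 2/9*pi_Z + 1/9*pi_W
  pi_Y = 1/3*pi_X + 2/9*pi_Y + 1/3*pi_Z + 2/9*pi_W
  pi_Z = 1/9*pi_X + 4/9*pi_Y + 1/3*pi_Z + 2/9*pi_W
  pi_W = 4/9*pi_X + 2/9*pi_Y + 1/9*pi_Z + 4/9*pi_W
with normalization: pi_X + pi_Y + pi_Z + pi_W = 1.

Using the first 3 balance equations plus normalization, the linear system A*pi = b is:
  [-8/9, 1/9, 2/9, 1/9] . pi = 0
  [1/3, -7/9, 1/3, 2/9] . pi = 0
  [1/9, 4/9, -2/3, 2/9] . pi = 0
  [1, 1, 1, 1] . pi = 1

Solving yields:
  pi_X = 92/637
  pi_Y = 173/637
  pi_Z = 191/637
  pi_W = 181/637

Verification (pi * P):
  92/637*1/9 + 173/637*1/9 + 191/637*2/9 + 181/637*1/9 = 92/637 = pi_X  (ok)
  92/637*1/3 + 173/637*2/9 + 191/637*1/3 + 181/637*2/9 = 173/637 = pi_Y  (ok)
  92/637*1/9 + 173/637*4/9 + 191/637*1/3 + 181/637*2/9 = 191/637 = pi_Z  (ok)
  92/637*4/9 + 173/637*2/9 + 191/637*1/9 + 181/637*4/9 = 181/637 = pi_W  (ok)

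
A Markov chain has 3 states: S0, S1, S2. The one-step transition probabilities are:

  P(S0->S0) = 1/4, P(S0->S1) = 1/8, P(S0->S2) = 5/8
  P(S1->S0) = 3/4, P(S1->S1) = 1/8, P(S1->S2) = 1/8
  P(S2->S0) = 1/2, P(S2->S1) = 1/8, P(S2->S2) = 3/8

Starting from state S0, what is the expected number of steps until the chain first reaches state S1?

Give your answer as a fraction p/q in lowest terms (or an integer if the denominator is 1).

Answer: 8

Derivation:
Let h_i = expected steps to first reach S1 from state i.
Boundary: h_S1 = 0.
First-step equations for the other states:
  h_S0 = 1 + 1/4*h_S0 + 1/8*h_S1 + 5/8*h_S2
  h_S2 = 1 + 1/2*h_S0 + 1/8*h_S1 + 3/8*h_S2

Substituting h_S1 = 0 and rearranging gives the linear system (I - Q) h = 1:
  [3/4, -5/8] . (h_S0, h_S2) = 1
  [-1/2, 5/8] . (h_S0, h_S2) = 1

Solving yields:
  h_S0 = 8
  h_S2 = 8

Starting state is S0, so the expected hitting time is h_S0 = 8.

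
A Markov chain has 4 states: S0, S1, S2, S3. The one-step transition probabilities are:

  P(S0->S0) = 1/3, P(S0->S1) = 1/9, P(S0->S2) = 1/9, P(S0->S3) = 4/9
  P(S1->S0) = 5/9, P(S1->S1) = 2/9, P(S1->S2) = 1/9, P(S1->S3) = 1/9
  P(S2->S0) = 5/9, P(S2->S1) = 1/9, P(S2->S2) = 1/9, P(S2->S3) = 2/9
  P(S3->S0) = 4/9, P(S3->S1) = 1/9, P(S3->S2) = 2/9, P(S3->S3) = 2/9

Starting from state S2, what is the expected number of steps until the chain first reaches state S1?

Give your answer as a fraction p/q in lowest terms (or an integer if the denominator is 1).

Let h_i = expected steps to first reach S1 from state i.
Boundary: h_S1 = 0.
First-step equations for the other states:
  h_S0 = 1 + 1/3*h_S0 + 1/9*h_S1 + 1/9*h_S2 + 4/9*h_S3
  h_S2 = 1 + 5/9*h_S0 + 1/9*h_S1 + 1/9*h_S2 + 2/9*h_S3
  h_S3 = 1 + 4/9*h_S0 + 1/9*h_S1 + 2/9*h_S2 + 2/9*h_S3

Substituting h_S1 = 0 and rearranging gives the linear system (I - Q) h = 1:
  [2/3, -1/9, -4/9] . (h_S0, h_S2, h_S3) = 1
  [-5/9, 8/9, -2/9] . (h_S0, h_S2, h_S3) = 1
  [-4/9, -2/9, 7/9] . (h_S0, h_S2, h_S3) = 1

Solving yields:
  h_S0 = 9
  h_S2 = 9
  h_S3 = 9

Starting state is S2, so the expected hitting time is h_S2 = 9.

Answer: 9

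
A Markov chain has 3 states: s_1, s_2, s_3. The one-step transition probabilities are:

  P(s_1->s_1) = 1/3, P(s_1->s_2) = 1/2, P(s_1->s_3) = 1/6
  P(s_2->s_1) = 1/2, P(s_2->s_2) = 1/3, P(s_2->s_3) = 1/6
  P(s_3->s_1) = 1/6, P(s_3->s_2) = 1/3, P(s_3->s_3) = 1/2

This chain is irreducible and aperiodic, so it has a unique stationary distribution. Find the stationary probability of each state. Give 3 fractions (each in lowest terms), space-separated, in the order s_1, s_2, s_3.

The stationary distribution satisfies pi = pi * P, i.e.:
  pi_s_1 = 1/3*pi_s_1 + 1/2*pi_s_2 + 1/6*pi_s_3
  pi_s_2 = 1/2*pi_s_1 + 1/3*pi_s_2 + 1/3*pi_s_3
  pi_s_3 = 1/6*pi_s_1 + 1/6*pi_s_2 + 1/2*pi_s_3
with normalization: pi_s_1 + pi_s_2 + pi_s_3 = 1.

Using the first 2 balance equations plus normalization, the linear system A*pi = b is:
  [-2/3, 1/2, 1/6] . pi = 0
  [1/2, -2/3, 1/3] . pi = 0
  [1, 1, 1] . pi = 1

Solving yields:
  pi_s_1 = 5/14
  pi_s_2 = 11/28
  pi_s_3 = 1/4

Verification (pi * P):
  5/14*1/3 + 11/28*1/2 + 1/4*1/6 = 5/14 = pi_s_1  (ok)
  5/14*1/2 + 11/28*1/3 + 1/4*1/3 = 11/28 = pi_s_2  (ok)
  5/14*1/6 + 11/28*1/6 + 1/4*1/2 = 1/4 = pi_s_3  (ok)

Answer: 5/14 11/28 1/4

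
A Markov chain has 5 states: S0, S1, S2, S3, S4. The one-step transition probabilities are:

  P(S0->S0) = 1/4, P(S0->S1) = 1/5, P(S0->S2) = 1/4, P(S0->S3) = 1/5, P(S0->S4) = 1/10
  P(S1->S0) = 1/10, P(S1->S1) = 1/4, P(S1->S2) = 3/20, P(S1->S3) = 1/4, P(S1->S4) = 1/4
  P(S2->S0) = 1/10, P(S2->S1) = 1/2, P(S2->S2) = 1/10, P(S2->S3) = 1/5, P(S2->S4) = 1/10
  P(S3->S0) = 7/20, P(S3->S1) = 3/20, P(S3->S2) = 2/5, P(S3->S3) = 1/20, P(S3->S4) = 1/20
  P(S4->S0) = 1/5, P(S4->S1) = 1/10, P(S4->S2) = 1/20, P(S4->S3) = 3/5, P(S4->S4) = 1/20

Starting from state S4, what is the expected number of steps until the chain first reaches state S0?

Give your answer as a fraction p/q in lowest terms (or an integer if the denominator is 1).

Let h_i = expected steps to first reach S0 from state i.
Boundary: h_S0 = 0.
First-step equations for the other states:
  h_S1 = 1 + 1/10*h_S0 + 1/4*h_S1 + 3/20*h_S2 + 1/4*h_S3 + 1/4*h_S4
  h_S2 = 1 + 1/10*h_S0 + 1/2*h_S1 + 1/10*h_S2 + 1/5*h_S3 + 1/10*h_S4
  h_S3 = 1 + 7/20*h_S0 + 3/20*h_S1 + 2/5*h_S2 + 1/20*h_S3 + 1/20*h_S4
  h_S4 = 1 + 1/5*h_S0 + 1/10*h_S1 + 1/20*h_S2 + 3/5*h_S3 + 1/20*h_S4

Substituting h_S0 = 0 and rearranging gives the linear system (I - Q) h = 1:
  [3/4, -3/20, -1/4, -1/4] . (h_S1, h_S2, h_S3, h_S4) = 1
  [-1/2, 9/10, -1/5, -1/10] . (h_S1, h_S2, h_S3, h_S4) = 1
  [-3/20, -2/5, 19/20, -1/20] . (h_S1, h_S2, h_S3, h_S4) = 1
  [-1/10, -1/20, -3/5, 19/20] . (h_S1, h_S2, h_S3, h_S4) = 1

Solving yields:
  h_S1 = 127730/22369
  h_S2 = 131340/22369
  h_S3 = 104810/22369
  h_S4 = 110100/22369

Starting state is S4, so the expected hitting time is h_S4 = 110100/22369.

Answer: 110100/22369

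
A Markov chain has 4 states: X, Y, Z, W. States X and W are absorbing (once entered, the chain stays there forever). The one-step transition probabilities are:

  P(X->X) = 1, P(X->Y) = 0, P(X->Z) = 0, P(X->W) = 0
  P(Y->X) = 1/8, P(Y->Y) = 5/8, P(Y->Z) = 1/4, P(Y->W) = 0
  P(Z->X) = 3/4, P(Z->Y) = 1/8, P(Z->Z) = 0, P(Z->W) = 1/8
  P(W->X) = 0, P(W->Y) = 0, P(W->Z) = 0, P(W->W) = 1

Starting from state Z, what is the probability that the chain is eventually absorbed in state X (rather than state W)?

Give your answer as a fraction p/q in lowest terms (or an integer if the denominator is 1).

Answer: 19/22

Derivation:
Let a_i = P(absorbed in X | start in state i).
Boundary conditions: a_X = 1, a_W = 0.
For each transient state i, a_i = sum_j P(i->j) * a_j:
  a_Y = 1/8*a_X + 5/8*a_Y + 1/4*a_Z + 0*a_W
  a_Z = 3/4*a_X + 1/8*a_Y + 0*a_Z + 1/8*a_W

Substituting a_X = 1 and a_W = 0, rearrange to (I - Q) a = r where r[i] = P(i -> X):
  [3/8, -1/4] . (a_Y, a_Z) = 1/8
  [-1/8, 1] . (a_Y, a_Z) = 3/4

Solving yields:
  a_Y = 10/11
  a_Z = 19/22

Starting state is Z, so the absorption probability is a_Z = 19/22.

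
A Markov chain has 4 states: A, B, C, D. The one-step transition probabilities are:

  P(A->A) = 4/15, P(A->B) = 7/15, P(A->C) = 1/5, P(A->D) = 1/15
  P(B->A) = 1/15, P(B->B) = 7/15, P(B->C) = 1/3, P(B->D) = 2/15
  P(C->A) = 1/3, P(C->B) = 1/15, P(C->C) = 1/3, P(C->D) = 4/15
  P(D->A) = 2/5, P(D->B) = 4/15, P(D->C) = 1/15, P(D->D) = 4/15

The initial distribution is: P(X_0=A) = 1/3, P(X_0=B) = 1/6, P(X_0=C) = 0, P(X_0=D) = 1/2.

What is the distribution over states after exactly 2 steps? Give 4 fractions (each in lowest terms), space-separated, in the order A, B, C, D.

Propagating the distribution step by step (d_{t+1} = d_t * P):
d_0 = (A=1/3, B=1/6, C=0, D=1/2)
  d_1[A] = 1/3*4/15 + 1/6*1/15 + 0*1/3 + 1/2*2/5 = 3/10
  d_1[B] = 1/3*7/15 + 1/6*7/15 + 0*1/15 + 1/2*4/15 = 11/30
  d_1[C] = 1/3*1/5 + 1/6*1/3 + 0*1/3 + 1/2*1/15 = 7/45
  d_1[D] = 1/3*1/15 + 1/6*2/15 + 0*4/15 + 1/2*4/15 = 8/45
d_1 = (A=3/10, B=11/30, C=7/45, D=8/45)
  d_2[A] = 3/10*4/15 + 11/30*1/15 + 7/45*1/3 + 8/45*2/5 = 307/1350
  d_2[B] = 3/10*7/15 + 11/30*7/15 + 7/45*1/15 + 8/45*4/15 = 83/225
  d_2[C] = 3/10*1/5 + 11/30*1/3 + 7/45*1/3 + 8/45*1/15 = 166/675
  d_2[D] = 3/10*1/15 + 11/30*2/15 + 7/45*4/15 + 8/45*4/15 = 71/450
d_2 = (A=307/1350, B=83/225, C=166/675, D=71/450)

Answer: 307/1350 83/225 166/675 71/450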